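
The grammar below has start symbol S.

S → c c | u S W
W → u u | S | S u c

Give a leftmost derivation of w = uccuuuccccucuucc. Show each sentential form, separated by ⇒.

S ⇒ uSW ⇒ uccW ⇒ uccS ⇒ uccuSW ⇒ uccuuSWW ⇒ uccuuuSWWW ⇒ uccuuuccWWW ⇒ uccuuuccSucWW ⇒ uccuuuccccucWW ⇒ uccuuuccccucuuW ⇒ uccuuuccccucuuS ⇒ uccuuuccccucuucc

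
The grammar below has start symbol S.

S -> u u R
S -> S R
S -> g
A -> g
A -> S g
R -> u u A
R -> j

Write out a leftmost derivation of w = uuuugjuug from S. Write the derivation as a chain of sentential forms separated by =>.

S => SR   [S -> S R]
SR => SRR   [S -> S R]
SRR => uuRRR   [S -> u u R]
uuRRR => uuuuARR   [R -> u u A]
uuuuARR => uuuugRR   [A -> g]
uuuugRR => uuuugjR   [R -> j]
uuuugjR => uuuugjuuA   [R -> u u A]
uuuugjuuA => uuuugjuug   [A -> g]

S => SR => SRR => uuRRR => uuuuARR => uuuugRR => uuuugjR => uuuugjuuA => uuuugjuug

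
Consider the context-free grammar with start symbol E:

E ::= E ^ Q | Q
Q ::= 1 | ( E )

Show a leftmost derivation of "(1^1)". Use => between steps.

E => Q => (E) => (E^Q) => (Q^Q) => (1^Q) => (1^1)

E => Q   [E ::= Q]
Q => (E)   [Q ::= ( E )]
(E) => (E^Q)   [E ::= E ^ Q]
(E^Q) => (Q^Q)   [E ::= Q]
(Q^Q) => (1^Q)   [Q ::= 1]
(1^Q) => (1^1)   [Q ::= 1]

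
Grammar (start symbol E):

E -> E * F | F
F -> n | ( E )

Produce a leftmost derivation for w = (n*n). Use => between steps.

E => F => (E) => (E*F) => (F*F) => (n*F) => (n*n)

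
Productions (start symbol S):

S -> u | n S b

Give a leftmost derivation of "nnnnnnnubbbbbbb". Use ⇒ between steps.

S ⇒ nSb ⇒ nnSbb ⇒ nnnSbbb ⇒ nnnnSbbbb ⇒ nnnnnSbbbbb ⇒ nnnnnnSbbbbbb ⇒ nnnnnnnSbbbbbbb ⇒ nnnnnnnubbbbbbb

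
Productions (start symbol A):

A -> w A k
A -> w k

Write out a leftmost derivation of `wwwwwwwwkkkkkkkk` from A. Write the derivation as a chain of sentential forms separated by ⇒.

A ⇒ wAk ⇒ wwAkk ⇒ wwwAkkk ⇒ wwwwAkkkk ⇒ wwwwwAkkkkk ⇒ wwwwwwAkkkkkk ⇒ wwwwwwwAkkkkkkk ⇒ wwwwwwwwkkkkkkkk

A ⇒ wAk   [A -> w A k]
wAk ⇒ wwAkk   [A -> w A k]
wwAkk ⇒ wwwAkkk   [A -> w A k]
wwwAkkk ⇒ wwwwAkkkk   [A -> w A k]
wwwwAkkkk ⇒ wwwwwAkkkkk   [A -> w A k]
wwwwwAkkkkk ⇒ wwwwwwAkkkkkk   [A -> w A k]
wwwwwwAkkkkkk ⇒ wwwwwwwAkkkkkkk   [A -> w A k]
wwwwwwwAkkkkkkk ⇒ wwwwwwwwkkkkkkkk   [A -> w k]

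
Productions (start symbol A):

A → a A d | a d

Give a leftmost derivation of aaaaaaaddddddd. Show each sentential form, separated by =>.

A=>aAd=>aaAdd=>aaaAddd=>aaaaAdddd=>aaaaaAddddd=>aaaaaaAdddddd=>aaaaaaaddddddd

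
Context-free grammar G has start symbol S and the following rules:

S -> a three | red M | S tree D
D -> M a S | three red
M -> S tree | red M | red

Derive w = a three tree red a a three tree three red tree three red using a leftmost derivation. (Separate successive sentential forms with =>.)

S => S tree D   [S -> S tree D]
S tree D => S tree D tree D   [S -> S tree D]
S tree D tree D => S tree D tree D tree D   [S -> S tree D]
S tree D tree D tree D => a three tree D tree D tree D   [S -> a three]
a three tree D tree D tree D => a three tree M a S tree D tree D   [D -> M a S]
a three tree M a S tree D tree D => a three tree red a S tree D tree D   [M -> red]
a three tree red a S tree D tree D => a three tree red a a three tree D tree D   [S -> a three]
a three tree red a a three tree D tree D => a three tree red a a three tree three red tree D   [D -> three red]
a three tree red a a three tree three red tree D => a three tree red a a three tree three red tree three red   [D -> three red]

S => S tree D => S tree D tree D => S tree D tree D tree D => a three tree D tree D tree D => a three tree M a S tree D tree D => a three tree red a S tree D tree D => a three tree red a a three tree D tree D => a three tree red a a three tree three red tree D => a three tree red a a three tree three red tree three red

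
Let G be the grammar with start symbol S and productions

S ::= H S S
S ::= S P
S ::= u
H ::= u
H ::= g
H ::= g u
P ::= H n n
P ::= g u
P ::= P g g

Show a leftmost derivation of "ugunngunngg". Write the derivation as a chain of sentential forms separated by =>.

S => SP   [S ::= S P]
SP => SPP   [S ::= S P]
SPP => uPP   [S ::= u]
uPP => uHnnP   [P ::= H n n]
uHnnP => ugunnP   [H ::= g u]
ugunnP => ugunnPgg   [P ::= P g g]
ugunnPgg => ugunnHnngg   [P ::= H n n]
ugunnHnngg => ugunngunngg   [H ::= g u]

S => SP => SPP => uPP => uHnnP => ugunnP => ugunnPgg => ugunnHnngg => ugunngunngg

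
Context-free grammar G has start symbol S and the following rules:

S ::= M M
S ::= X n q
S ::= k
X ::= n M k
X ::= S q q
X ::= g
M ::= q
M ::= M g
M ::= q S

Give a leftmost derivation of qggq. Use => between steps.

S => MM => MgM => MggM => qggM => qggq

S => MM   [S ::= M M]
MM => MgM   [M ::= M g]
MgM => MggM   [M ::= M g]
MggM => qggM   [M ::= q]
qggM => qggq   [M ::= q]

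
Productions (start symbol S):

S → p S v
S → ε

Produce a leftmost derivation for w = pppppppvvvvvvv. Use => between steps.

S => pSv => ppSvv => pppSvvv => ppppSvvvv => pppppSvvvvv => ppppppSvvvvvv => pppppppSvvvvvvv => pppppppvvvvvvv

S => pSv   [S → p S v]
pSv => ppSvv   [S → p S v]
ppSvv => pppSvvv   [S → p S v]
pppSvvv => ppppSvvvv   [S → p S v]
ppppSvvvv => pppppSvvvvv   [S → p S v]
pppppSvvvvv => ppppppSvvvvvv   [S → p S v]
ppppppSvvvvvv => pppppppSvvvvvvv   [S → p S v]
pppppppSvvvvvvv => pppppppvvvvvvv   [S → ε]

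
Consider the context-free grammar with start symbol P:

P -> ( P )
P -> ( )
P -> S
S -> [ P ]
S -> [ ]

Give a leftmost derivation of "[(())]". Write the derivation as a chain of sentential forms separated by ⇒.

P ⇒ S ⇒ [P] ⇒ [(P)] ⇒ [(())]

P ⇒ S   [P -> S]
S ⇒ [P]   [S -> [ P ]]
[P] ⇒ [(P)]   [P -> ( P )]
[(P)] ⇒ [(())]   [P -> ( )]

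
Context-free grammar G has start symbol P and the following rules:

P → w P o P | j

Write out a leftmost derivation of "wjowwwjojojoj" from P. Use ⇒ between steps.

P ⇒ wPoP ⇒ wjoP ⇒ wjowPoP ⇒ wjowwPoPoP ⇒ wjowwwPoPoPoP ⇒ wjowwwjoPoPoP ⇒ wjowwwjojoPoP ⇒ wjowwwjojojoP ⇒ wjowwwjojojoj

P ⇒ wPoP   [P → w P o P]
wPoP ⇒ wjoP   [P → j]
wjoP ⇒ wjowPoP   [P → w P o P]
wjowPoP ⇒ wjowwPoPoP   [P → w P o P]
wjowwPoPoP ⇒ wjowwwPoPoPoP   [P → w P o P]
wjowwwPoPoPoP ⇒ wjowwwjoPoPoP   [P → j]
wjowwwjoPoPoP ⇒ wjowwwjojoPoP   [P → j]
wjowwwjojoPoP ⇒ wjowwwjojojoP   [P → j]
wjowwwjojojoP ⇒ wjowwwjojojoj   [P → j]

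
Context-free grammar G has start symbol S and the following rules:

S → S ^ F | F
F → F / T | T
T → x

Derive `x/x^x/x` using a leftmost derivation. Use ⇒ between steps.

S ⇒ S^F   [S → S ^ F]
S^F ⇒ F^F   [S → F]
F^F ⇒ F/T^F   [F → F / T]
F/T^F ⇒ T/T^F   [F → T]
T/T^F ⇒ x/T^F   [T → x]
x/T^F ⇒ x/x^F   [T → x]
x/x^F ⇒ x/x^F/T   [F → F / T]
x/x^F/T ⇒ x/x^T/T   [F → T]
x/x^T/T ⇒ x/x^x/T   [T → x]
x/x^x/T ⇒ x/x^x/x   [T → x]

S ⇒ S^F ⇒ F^F ⇒ F/T^F ⇒ T/T^F ⇒ x/T^F ⇒ x/x^F ⇒ x/x^F/T ⇒ x/x^T/T ⇒ x/x^x/T ⇒ x/x^x/x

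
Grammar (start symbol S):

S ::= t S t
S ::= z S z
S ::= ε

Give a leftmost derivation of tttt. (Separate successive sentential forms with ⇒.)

S ⇒ tSt   [S ::= t S t]
tSt ⇒ ttStt   [S ::= t S t]
ttStt ⇒ tttt   [S ::= ε]

S ⇒ tSt ⇒ ttStt ⇒ tttt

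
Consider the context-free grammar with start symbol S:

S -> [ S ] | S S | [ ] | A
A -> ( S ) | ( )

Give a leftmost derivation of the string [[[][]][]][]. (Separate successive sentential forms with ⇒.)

S ⇒ SS ⇒ [S]S ⇒ [SS]S ⇒ [[S]S]S ⇒ [[SS]S]S ⇒ [[[]S]S]S ⇒ [[[][]]S]S ⇒ [[[][]][]]S ⇒ [[[][]][]][]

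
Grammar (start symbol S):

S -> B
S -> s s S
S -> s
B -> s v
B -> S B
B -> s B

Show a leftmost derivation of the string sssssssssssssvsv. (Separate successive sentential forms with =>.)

S => B => sB => ssB => ssSB => ssssSB => ssssssSB => ssssssBB => ssssssSBB => ssssssssSBB => ssssssssssSBB => sssssssssssBB => ssssssssssssBB => sssssssssssssvB => sssssssssssssvsv

S => B   [S -> B]
B => sB   [B -> s B]
sB => ssB   [B -> s B]
ssB => ssSB   [B -> S B]
ssSB => ssssSB   [S -> s s S]
ssssSB => ssssssSB   [S -> s s S]
ssssssSB => ssssssBB   [S -> B]
ssssssBB => ssssssSBB   [B -> S B]
ssssssSBB => ssssssssSBB   [S -> s s S]
ssssssssSBB => ssssssssssSBB   [S -> s s S]
ssssssssssSBB => sssssssssssBB   [S -> s]
sssssssssssBB => ssssssssssssBB   [B -> s B]
ssssssssssssBB => sssssssssssssvB   [B -> s v]
sssssssssssssvB => sssssssssssssvsv   [B -> s v]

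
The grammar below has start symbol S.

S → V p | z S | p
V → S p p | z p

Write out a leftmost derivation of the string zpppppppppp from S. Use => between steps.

S => Vp => Sppp => Vpppp => Spppppp => zSpppppp => zVppppppp => zSppppppppp => zpppppppppp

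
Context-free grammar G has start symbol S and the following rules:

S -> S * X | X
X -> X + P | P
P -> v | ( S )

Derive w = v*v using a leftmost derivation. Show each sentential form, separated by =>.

S => S*X => X*X => P*X => v*X => v*P => v*v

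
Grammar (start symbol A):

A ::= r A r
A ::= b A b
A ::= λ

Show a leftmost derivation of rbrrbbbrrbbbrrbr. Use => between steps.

A => rAr => rbAbr => rbrArbr => rbrrArrbr => rbrrbAbrrbr => rbrrbbAbbrrbr => rbrrbbbAbbbrrbr => rbrrbbbrArbbbrrbr => rbrrbbbrrbbbrrbr

A => rAr   [A ::= r A r]
rAr => rbAbr   [A ::= b A b]
rbAbr => rbrArbr   [A ::= r A r]
rbrArbr => rbrrArrbr   [A ::= r A r]
rbrrArrbr => rbrrbAbrrbr   [A ::= b A b]
rbrrbAbrrbr => rbrrbbAbbrrbr   [A ::= b A b]
rbrrbbAbbrrbr => rbrrbbbAbbbrrbr   [A ::= b A b]
rbrrbbbAbbbrrbr => rbrrbbbrArbbbrrbr   [A ::= r A r]
rbrrbbbrArbbbrrbr => rbrrbbbrrbbbrrbr   [A ::= λ]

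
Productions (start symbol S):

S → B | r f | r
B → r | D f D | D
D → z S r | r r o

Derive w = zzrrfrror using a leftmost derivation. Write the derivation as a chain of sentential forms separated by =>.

S => B   [S → B]
B => D   [B → D]
D => zSr   [D → z S r]
zSr => zBr   [S → B]
zBr => zDfDr   [B → D f D]
zDfDr => zzSrfDr   [D → z S r]
zzSrfDr => zzrrfDr   [S → r]
zzrrfDr => zzrrfrror   [D → r r o]

S => B => D => zSr => zBr => zDfDr => zzSrfDr => zzrrfDr => zzrrfrror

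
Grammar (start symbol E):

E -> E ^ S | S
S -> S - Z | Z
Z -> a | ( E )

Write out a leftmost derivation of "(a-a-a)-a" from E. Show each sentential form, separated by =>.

E => S   [E -> S]
S => S-Z   [S -> S - Z]
S-Z => Z-Z   [S -> Z]
Z-Z => (E)-Z   [Z -> ( E )]
(E)-Z => (S)-Z   [E -> S]
(S)-Z => (S-Z)-Z   [S -> S - Z]
(S-Z)-Z => (S-Z-Z)-Z   [S -> S - Z]
(S-Z-Z)-Z => (Z-Z-Z)-Z   [S -> Z]
(Z-Z-Z)-Z => (a-Z-Z)-Z   [Z -> a]
(a-Z-Z)-Z => (a-a-Z)-Z   [Z -> a]
(a-a-Z)-Z => (a-a-a)-Z   [Z -> a]
(a-a-a)-Z => (a-a-a)-a   [Z -> a]

E => S => S-Z => Z-Z => (E)-Z => (S)-Z => (S-Z)-Z => (S-Z-Z)-Z => (Z-Z-Z)-Z => (a-Z-Z)-Z => (a-a-Z)-Z => (a-a-a)-Z => (a-a-a)-a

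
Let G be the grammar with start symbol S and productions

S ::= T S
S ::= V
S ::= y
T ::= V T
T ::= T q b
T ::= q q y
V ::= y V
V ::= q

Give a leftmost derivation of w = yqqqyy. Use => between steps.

S => TS   [S ::= T S]
TS => VTS   [T ::= V T]
VTS => yVTS   [V ::= y V]
yVTS => yqTS   [V ::= q]
yqTS => yqqqyS   [T ::= q q y]
yqqqyS => yqqqyy   [S ::= y]

S=>TS=>VTS=>yVTS=>yqTS=>yqqqyS=>yqqqyy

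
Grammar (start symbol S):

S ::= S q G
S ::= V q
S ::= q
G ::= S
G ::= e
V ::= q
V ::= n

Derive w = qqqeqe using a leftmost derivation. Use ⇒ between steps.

S⇒SqG⇒SqGqG⇒VqqGqG⇒qqqGqG⇒qqqeqG⇒qqqeqe

S ⇒ SqG   [S ::= S q G]
SqG ⇒ SqGqG   [S ::= S q G]
SqGqG ⇒ VqqGqG   [S ::= V q]
VqqGqG ⇒ qqqGqG   [V ::= q]
qqqGqG ⇒ qqqeqG   [G ::= e]
qqqeqG ⇒ qqqeqe   [G ::= e]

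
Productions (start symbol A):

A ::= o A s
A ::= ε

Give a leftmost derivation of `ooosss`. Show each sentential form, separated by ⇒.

A⇒oAs⇒ooAss⇒oooAsss⇒ooosss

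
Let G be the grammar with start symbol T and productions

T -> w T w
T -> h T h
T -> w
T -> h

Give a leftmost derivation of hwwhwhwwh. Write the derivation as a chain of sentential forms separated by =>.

T=>hTh=>hwTwh=>hwwTwwh=>hwwhThwwh=>hwwhwhwwh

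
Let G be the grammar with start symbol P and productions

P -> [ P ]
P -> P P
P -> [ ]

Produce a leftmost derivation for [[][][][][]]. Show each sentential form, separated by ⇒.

P ⇒ [P]   [P -> [ P ]]
[P] ⇒ [PP]   [P -> P P]
[PP] ⇒ [PPP]   [P -> P P]
[PPP] ⇒ [PPPP]   [P -> P P]
[PPPP] ⇒ [PPPPP]   [P -> P P]
[PPPPP] ⇒ [[]PPPP]   [P -> [ ]]
[[]PPPP] ⇒ [[][]PPP]   [P -> [ ]]
[[][]PPP] ⇒ [[][][]PP]   [P -> [ ]]
[[][][]PP] ⇒ [[][][][]P]   [P -> [ ]]
[[][][][]P] ⇒ [[][][][][]]   [P -> [ ]]

P ⇒ [P] ⇒ [PP] ⇒ [PPP] ⇒ [PPPP] ⇒ [PPPPP] ⇒ [[]PPPP] ⇒ [[][]PPP] ⇒ [[][][]PP] ⇒ [[][][][]P] ⇒ [[][][][][]]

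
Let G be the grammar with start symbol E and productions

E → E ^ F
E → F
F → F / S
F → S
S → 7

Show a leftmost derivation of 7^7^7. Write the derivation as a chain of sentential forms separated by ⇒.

E ⇒ E^F ⇒ E^F^F ⇒ F^F^F ⇒ S^F^F ⇒ 7^F^F ⇒ 7^S^F ⇒ 7^7^F ⇒ 7^7^S ⇒ 7^7^7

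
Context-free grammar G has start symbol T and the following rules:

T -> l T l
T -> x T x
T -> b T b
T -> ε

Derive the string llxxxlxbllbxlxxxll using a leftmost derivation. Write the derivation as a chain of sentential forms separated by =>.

T => lTl => llTll => llxTxll => llxxTxxll => llxxxTxxxll => llxxxlTlxxxll => llxxxlxTxlxxxll => llxxxlxbTbxlxxxll => llxxxlxblTlbxlxxxll => llxxxlxbllbxlxxxll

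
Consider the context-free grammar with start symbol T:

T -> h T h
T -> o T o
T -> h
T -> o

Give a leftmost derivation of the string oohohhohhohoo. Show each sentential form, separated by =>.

T => oTo => ooToo => oohThoo => oohoTohoo => oohohThohoo => oohohhThhohoo => oohohhohhohoo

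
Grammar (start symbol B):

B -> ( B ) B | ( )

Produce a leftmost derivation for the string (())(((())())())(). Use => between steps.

B => (B)B => (())B => (())(B)B => (())((B)B)B => (())(((B)B)B)B => (())(((())B)B)B => (())(((())())B)B => (())(((())())())B => (())(((())())())()

B => (B)B   [B -> ( B ) B]
(B)B => (())B   [B -> ( )]
(())B => (())(B)B   [B -> ( B ) B]
(())(B)B => (())((B)B)B   [B -> ( B ) B]
(())((B)B)B => (())(((B)B)B)B   [B -> ( B ) B]
(())(((B)B)B)B => (())(((())B)B)B   [B -> ( )]
(())(((())B)B)B => (())(((())())B)B   [B -> ( )]
(())(((())())B)B => (())(((())())())B   [B -> ( )]
(())(((())())())B => (())(((())())())()   [B -> ( )]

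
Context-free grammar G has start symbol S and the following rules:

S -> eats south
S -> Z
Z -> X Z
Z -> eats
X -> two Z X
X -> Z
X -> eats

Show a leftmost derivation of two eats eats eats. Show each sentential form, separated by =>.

S => Z => X Z => two Z X Z => two eats X Z => two eats eats Z => two eats eats eats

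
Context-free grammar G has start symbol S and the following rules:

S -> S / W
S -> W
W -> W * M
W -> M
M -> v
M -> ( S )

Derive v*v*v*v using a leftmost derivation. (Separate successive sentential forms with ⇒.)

S ⇒ W   [S -> W]
W ⇒ W*M   [W -> W * M]
W*M ⇒ W*M*M   [W -> W * M]
W*M*M ⇒ W*M*M*M   [W -> W * M]
W*M*M*M ⇒ M*M*M*M   [W -> M]
M*M*M*M ⇒ v*M*M*M   [M -> v]
v*M*M*M ⇒ v*v*M*M   [M -> v]
v*v*M*M ⇒ v*v*v*M   [M -> v]
v*v*v*M ⇒ v*v*v*v   [M -> v]

S ⇒ W ⇒ W*M ⇒ W*M*M ⇒ W*M*M*M ⇒ M*M*M*M ⇒ v*M*M*M ⇒ v*v*M*M ⇒ v*v*v*M ⇒ v*v*v*v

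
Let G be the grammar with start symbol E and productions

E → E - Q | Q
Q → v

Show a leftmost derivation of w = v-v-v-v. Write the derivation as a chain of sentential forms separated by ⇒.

E ⇒ E-Q ⇒ E-Q-Q ⇒ E-Q-Q-Q ⇒ Q-Q-Q-Q ⇒ v-Q-Q-Q ⇒ v-v-Q-Q ⇒ v-v-v-Q ⇒ v-v-v-v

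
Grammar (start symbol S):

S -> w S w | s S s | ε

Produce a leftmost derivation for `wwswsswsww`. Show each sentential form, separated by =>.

S => wSw   [S -> w S w]
wSw => wwSww   [S -> w S w]
wwSww => wwsSsww   [S -> s S s]
wwsSsww => wwswSwsww   [S -> w S w]
wwswSwsww => wwswsSswsww   [S -> s S s]
wwswsSswsww => wwswsswsww   [S -> ε]

S => wSw => wwSww => wwsSsww => wwswSwsww => wwswsSswsww => wwswsswsww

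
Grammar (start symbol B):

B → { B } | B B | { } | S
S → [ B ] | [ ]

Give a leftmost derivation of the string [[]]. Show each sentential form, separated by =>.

B => S => [B] => [S] => [[]]

B => S   [B → S]
S => [B]   [S → [ B ]]
[B] => [S]   [B → S]
[S] => [[]]   [S → [ ]]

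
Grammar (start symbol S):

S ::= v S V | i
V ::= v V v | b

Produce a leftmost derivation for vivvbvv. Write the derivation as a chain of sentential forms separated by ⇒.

S ⇒ vSV ⇒ viV ⇒ vivVv ⇒ vivvVvv ⇒ vivvbvv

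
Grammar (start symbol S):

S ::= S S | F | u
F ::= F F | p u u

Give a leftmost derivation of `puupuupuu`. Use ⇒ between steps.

S⇒F⇒FF⇒FFF⇒puuFF⇒puupuuF⇒puupuupuu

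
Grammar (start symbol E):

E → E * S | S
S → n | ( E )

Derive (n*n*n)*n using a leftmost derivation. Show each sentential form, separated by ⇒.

E ⇒ E*S   [E → E * S]
E*S ⇒ S*S   [E → S]
S*S ⇒ (E)*S   [S → ( E )]
(E)*S ⇒ (E*S)*S   [E → E * S]
(E*S)*S ⇒ (E*S*S)*S   [E → E * S]
(E*S*S)*S ⇒ (S*S*S)*S   [E → S]
(S*S*S)*S ⇒ (n*S*S)*S   [S → n]
(n*S*S)*S ⇒ (n*n*S)*S   [S → n]
(n*n*S)*S ⇒ (n*n*n)*S   [S → n]
(n*n*n)*S ⇒ (n*n*n)*n   [S → n]

E⇒E*S⇒S*S⇒(E)*S⇒(E*S)*S⇒(E*S*S)*S⇒(S*S*S)*S⇒(n*S*S)*S⇒(n*n*S)*S⇒(n*n*n)*S⇒(n*n*n)*n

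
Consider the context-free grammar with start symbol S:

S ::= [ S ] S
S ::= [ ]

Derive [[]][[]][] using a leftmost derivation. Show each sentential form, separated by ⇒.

S ⇒ [S]S ⇒ [[]]S ⇒ [[]][S]S ⇒ [[]][[]]S ⇒ [[]][[]][]

S ⇒ [S]S   [S ::= [ S ] S]
[S]S ⇒ [[]]S   [S ::= [ ]]
[[]]S ⇒ [[]][S]S   [S ::= [ S ] S]
[[]][S]S ⇒ [[]][[]]S   [S ::= [ ]]
[[]][[]]S ⇒ [[]][[]][]   [S ::= [ ]]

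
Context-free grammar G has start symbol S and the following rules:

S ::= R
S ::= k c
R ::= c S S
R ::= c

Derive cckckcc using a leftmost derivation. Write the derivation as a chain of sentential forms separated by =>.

S => R   [S ::= R]
R => cSS   [R ::= c S S]
cSS => cRS   [S ::= R]
cRS => ccSSS   [R ::= c S S]
ccSSS => cckcSS   [S ::= k c]
cckcSS => cckckcS   [S ::= k c]
cckckcS => cckckcR   [S ::= R]
cckckcR => cckckcc   [R ::= c]

S => R => cSS => cRS => ccSSS => cckcSS => cckckcS => cckckcR => cckckcc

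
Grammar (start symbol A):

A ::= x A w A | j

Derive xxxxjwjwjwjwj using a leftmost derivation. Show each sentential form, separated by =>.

A=>xAwA=>xxAwAwA=>xxxAwAwAwA=>xxxxAwAwAwAwA=>xxxxjwAwAwAwA=>xxxxjwjwAwAwA=>xxxxjwjwjwAwA=>xxxxjwjwjwjwA=>xxxxjwjwjwjwj

A => xAwA   [A ::= x A w A]
xAwA => xxAwAwA   [A ::= x A w A]
xxAwAwA => xxxAwAwAwA   [A ::= x A w A]
xxxAwAwAwA => xxxxAwAwAwAwA   [A ::= x A w A]
xxxxAwAwAwAwA => xxxxjwAwAwAwA   [A ::= j]
xxxxjwAwAwAwA => xxxxjwjwAwAwA   [A ::= j]
xxxxjwjwAwAwA => xxxxjwjwjwAwA   [A ::= j]
xxxxjwjwjwAwA => xxxxjwjwjwjwA   [A ::= j]
xxxxjwjwjwjwA => xxxxjwjwjwjwj   [A ::= j]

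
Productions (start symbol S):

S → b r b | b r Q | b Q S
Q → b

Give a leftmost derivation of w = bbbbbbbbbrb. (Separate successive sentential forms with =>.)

S => bQS   [S → b Q S]
bQS => bbS   [Q → b]
bbS => bbbQS   [S → b Q S]
bbbQS => bbbbS   [Q → b]
bbbbS => bbbbbQS   [S → b Q S]
bbbbbQS => bbbbbbS   [Q → b]
bbbbbbS => bbbbbbbQS   [S → b Q S]
bbbbbbbQS => bbbbbbbbS   [Q → b]
bbbbbbbbS => bbbbbbbbbrb   [S → b r b]

S=>bQS=>bbS=>bbbQS=>bbbbS=>bbbbbQS=>bbbbbbS=>bbbbbbbQS=>bbbbbbbbS=>bbbbbbbbbrb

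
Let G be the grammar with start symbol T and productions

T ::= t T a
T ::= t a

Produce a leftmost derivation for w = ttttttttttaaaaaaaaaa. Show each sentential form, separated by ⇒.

T ⇒ tTa   [T ::= t T a]
tTa ⇒ ttTaa   [T ::= t T a]
ttTaa ⇒ tttTaaa   [T ::= t T a]
tttTaaa ⇒ ttttTaaaa   [T ::= t T a]
ttttTaaaa ⇒ tttttTaaaaa   [T ::= t T a]
tttttTaaaaa ⇒ ttttttTaaaaaa   [T ::= t T a]
ttttttTaaaaaa ⇒ tttttttTaaaaaaa   [T ::= t T a]
tttttttTaaaaaaa ⇒ ttttttttTaaaaaaaa   [T ::= t T a]
ttttttttTaaaaaaaa ⇒ tttttttttTaaaaaaaaa   [T ::= t T a]
tttttttttTaaaaaaaaa ⇒ ttttttttttaaaaaaaaaa   [T ::= t a]

T ⇒ tTa ⇒ ttTaa ⇒ tttTaaa ⇒ ttttTaaaa ⇒ tttttTaaaaa ⇒ ttttttTaaaaaa ⇒ tttttttTaaaaaaa ⇒ ttttttttTaaaaaaaa ⇒ tttttttttTaaaaaaaaa ⇒ ttttttttttaaaaaaaaaa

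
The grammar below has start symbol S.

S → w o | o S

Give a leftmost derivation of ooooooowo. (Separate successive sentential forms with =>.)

S => oS => ooS => oooS => ooooS => oooooS => ooooooS => oooooooS => ooooooowo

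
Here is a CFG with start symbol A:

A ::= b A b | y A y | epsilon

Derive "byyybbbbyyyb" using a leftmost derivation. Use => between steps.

A => bAb   [A ::= b A b]
bAb => byAyb   [A ::= y A y]
byAyb => byyAyyb   [A ::= y A y]
byyAyyb => byyyAyyyb   [A ::= y A y]
byyyAyyyb => byyybAbyyyb   [A ::= b A b]
byyybAbyyyb => byyybbAbbyyyb   [A ::= b A b]
byyybbAbbyyyb => byyybbbbyyyb   [A ::= epsilon]

A=>bAb=>byAyb=>byyAyyb=>byyyAyyyb=>byyybAbyyyb=>byyybbAbbyyyb=>byyybbbbyyyb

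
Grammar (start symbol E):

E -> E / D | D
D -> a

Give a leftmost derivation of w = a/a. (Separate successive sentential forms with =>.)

E => E/D => D/D => a/D => a/a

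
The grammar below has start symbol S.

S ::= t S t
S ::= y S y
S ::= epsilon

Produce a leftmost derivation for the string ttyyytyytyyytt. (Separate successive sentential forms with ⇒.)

S ⇒ tSt ⇒ ttStt ⇒ ttySytt ⇒ ttyySyytt ⇒ ttyyySyyytt ⇒ ttyyytStyyytt ⇒ ttyyytySytyyytt ⇒ ttyyytyytyyytt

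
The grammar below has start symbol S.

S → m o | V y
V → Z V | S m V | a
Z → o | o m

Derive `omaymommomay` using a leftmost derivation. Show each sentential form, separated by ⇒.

S ⇒ Vy   [S → V y]
Vy ⇒ ZVy   [V → Z V]
ZVy ⇒ omVy   [Z → o m]
omVy ⇒ omSmVy   [V → S m V]
omSmVy ⇒ omVymVy   [S → V y]
omVymVy ⇒ omaymVy   [V → a]
omaymVy ⇒ omaymZVy   [V → Z V]
omaymZVy ⇒ omaymomVy   [Z → o m]
omaymomVy ⇒ omaymomSmVy   [V → S m V]
omaymomSmVy ⇒ omaymommomVy   [S → m o]
omaymommomVy ⇒ omaymommomay   [V → a]

S⇒Vy⇒ZVy⇒omVy⇒omSmVy⇒omVymVy⇒omaymVy⇒omaymZVy⇒omaymomVy⇒omaymomSmVy⇒omaymommomVy⇒omaymommomay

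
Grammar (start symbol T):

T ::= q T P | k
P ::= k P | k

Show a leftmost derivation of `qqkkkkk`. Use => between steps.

T => qTP => qqTPP => qqkPP => qqkkPP => qqkkkPP => qqkkkkP => qqkkkkk

T => qTP   [T ::= q T P]
qTP => qqTPP   [T ::= q T P]
qqTPP => qqkPP   [T ::= k]
qqkPP => qqkkPP   [P ::= k P]
qqkkPP => qqkkkPP   [P ::= k P]
qqkkkPP => qqkkkkP   [P ::= k]
qqkkkkP => qqkkkkk   [P ::= k]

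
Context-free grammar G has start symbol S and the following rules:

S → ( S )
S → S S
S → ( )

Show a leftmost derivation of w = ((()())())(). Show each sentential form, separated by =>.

S=>SS=>(S)S=>(SS)S=>((S)S)S=>((SS)S)S=>((()S)S)S=>((()())S)S=>((()())())S=>((()())())()

S => SS   [S → S S]
SS => (S)S   [S → ( S )]
(S)S => (SS)S   [S → S S]
(SS)S => ((S)S)S   [S → ( S )]
((S)S)S => ((SS)S)S   [S → S S]
((SS)S)S => ((()S)S)S   [S → ( )]
((()S)S)S => ((()())S)S   [S → ( )]
((()())S)S => ((()())())S   [S → ( )]
((()())())S => ((()())())()   [S → ( )]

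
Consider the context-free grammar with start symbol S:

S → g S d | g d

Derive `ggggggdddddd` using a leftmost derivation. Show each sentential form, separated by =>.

S => gSd => ggSdd => gggSddd => ggggSdddd => gggggSddddd => ggggggdddddd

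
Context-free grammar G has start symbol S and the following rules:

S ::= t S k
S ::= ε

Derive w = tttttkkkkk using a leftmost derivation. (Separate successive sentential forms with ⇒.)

S ⇒ tSk ⇒ ttSkk ⇒ tttSkkk ⇒ ttttSkkkk ⇒ tttttSkkkkk ⇒ tttttkkkkk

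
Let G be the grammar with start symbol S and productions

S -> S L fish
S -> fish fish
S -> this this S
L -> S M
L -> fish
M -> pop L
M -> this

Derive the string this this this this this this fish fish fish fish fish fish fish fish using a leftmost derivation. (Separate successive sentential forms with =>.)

S => this this S => this this S L fish => this this S L fish L fish => this this S L fish L fish L fish => this this this this S L fish L fish L fish => this this this this this this S L fish L fish L fish => this this this this this this fish fish L fish L fish L fish => this this this this this this fish fish fish fish L fish L fish => this this this this this this fish fish fish fish fish fish L fish => this this this this this this fish fish fish fish fish fish fish fish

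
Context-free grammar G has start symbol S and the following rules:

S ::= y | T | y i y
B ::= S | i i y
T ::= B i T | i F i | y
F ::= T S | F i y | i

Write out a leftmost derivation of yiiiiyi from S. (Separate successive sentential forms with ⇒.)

S ⇒ T ⇒ BiT ⇒ SiT ⇒ TiT ⇒ yiT ⇒ yiiFi ⇒ yiiFiyi ⇒ yiiiiyi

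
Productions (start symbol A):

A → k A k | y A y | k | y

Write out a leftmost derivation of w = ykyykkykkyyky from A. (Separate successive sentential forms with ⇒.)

A ⇒ yAy   [A → y A y]
yAy ⇒ ykAky   [A → k A k]
ykAky ⇒ ykyAyky   [A → y A y]
ykyAyky ⇒ ykyyAyyky   [A → y A y]
ykyyAyyky ⇒ ykyykAkyyky   [A → k A k]
ykyykAkyyky ⇒ ykyykkAkkyyky   [A → k A k]
ykyykkAkkyyky ⇒ ykyykkykkyyky   [A → y]

A ⇒ yAy ⇒ ykAky ⇒ ykyAyky ⇒ ykyyAyyky ⇒ ykyykAkyyky ⇒ ykyykkAkkyyky ⇒ ykyykkykkyyky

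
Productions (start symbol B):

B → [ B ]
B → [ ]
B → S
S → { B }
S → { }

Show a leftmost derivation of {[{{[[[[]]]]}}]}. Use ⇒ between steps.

B ⇒ S ⇒ {B} ⇒ {[B]} ⇒ {[S]} ⇒ {[{B}]} ⇒ {[{S}]} ⇒ {[{{B}}]} ⇒ {[{{[B]}}]} ⇒ {[{{[[B]]}}]} ⇒ {[{{[[[B]]]}}]} ⇒ {[{{[[[[]]]]}}]}

B ⇒ S   [B → S]
S ⇒ {B}   [S → { B }]
{B} ⇒ {[B]}   [B → [ B ]]
{[B]} ⇒ {[S]}   [B → S]
{[S]} ⇒ {[{B}]}   [S → { B }]
{[{B}]} ⇒ {[{S}]}   [B → S]
{[{S}]} ⇒ {[{{B}}]}   [S → { B }]
{[{{B}}]} ⇒ {[{{[B]}}]}   [B → [ B ]]
{[{{[B]}}]} ⇒ {[{{[[B]]}}]}   [B → [ B ]]
{[{{[[B]]}}]} ⇒ {[{{[[[B]]]}}]}   [B → [ B ]]
{[{{[[[B]]]}}]} ⇒ {[{{[[[[]]]]}}]}   [B → [ ]]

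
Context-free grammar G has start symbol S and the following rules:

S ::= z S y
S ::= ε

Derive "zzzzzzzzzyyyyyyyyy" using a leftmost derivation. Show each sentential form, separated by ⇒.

S ⇒ zSy   [S ::= z S y]
zSy ⇒ zzSyy   [S ::= z S y]
zzSyy ⇒ zzzSyyy   [S ::= z S y]
zzzSyyy ⇒ zzzzSyyyy   [S ::= z S y]
zzzzSyyyy ⇒ zzzzzSyyyyy   [S ::= z S y]
zzzzzSyyyyy ⇒ zzzzzzSyyyyyy   [S ::= z S y]
zzzzzzSyyyyyy ⇒ zzzzzzzSyyyyyyy   [S ::= z S y]
zzzzzzzSyyyyyyy ⇒ zzzzzzzzSyyyyyyyy   [S ::= z S y]
zzzzzzzzSyyyyyyyy ⇒ zzzzzzzzzSyyyyyyyyy   [S ::= z S y]
zzzzzzzzzSyyyyyyyyy ⇒ zzzzzzzzzyyyyyyyyy   [S ::= ε]

S⇒zSy⇒zzSyy⇒zzzSyyy⇒zzzzSyyyy⇒zzzzzSyyyyy⇒zzzzzzSyyyyyy⇒zzzzzzzSyyyyyyy⇒zzzzzzzzSyyyyyyyy⇒zzzzzzzzzSyyyyyyyyy⇒zzzzzzzzzyyyyyyyyy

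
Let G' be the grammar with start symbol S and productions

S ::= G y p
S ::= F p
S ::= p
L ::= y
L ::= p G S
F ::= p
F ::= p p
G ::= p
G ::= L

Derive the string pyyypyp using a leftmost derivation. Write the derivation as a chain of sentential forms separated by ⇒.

S ⇒ Gyp ⇒ Lyp ⇒ pGSyp ⇒ pLSyp ⇒ pySyp ⇒ pyGypyp ⇒ pyLypyp ⇒ pyyypyp

S ⇒ Gyp   [S ::= G y p]
Gyp ⇒ Lyp   [G ::= L]
Lyp ⇒ pGSyp   [L ::= p G S]
pGSyp ⇒ pLSyp   [G ::= L]
pLSyp ⇒ pySyp   [L ::= y]
pySyp ⇒ pyGypyp   [S ::= G y p]
pyGypyp ⇒ pyLypyp   [G ::= L]
pyLypyp ⇒ pyyypyp   [L ::= y]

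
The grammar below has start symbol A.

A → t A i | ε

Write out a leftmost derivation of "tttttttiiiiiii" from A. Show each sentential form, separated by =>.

A => tAi => ttAii => tttAiii => ttttAiiii => tttttAiiiii => ttttttAiiiiii => tttttttAiiiiiii => tttttttiiiiiii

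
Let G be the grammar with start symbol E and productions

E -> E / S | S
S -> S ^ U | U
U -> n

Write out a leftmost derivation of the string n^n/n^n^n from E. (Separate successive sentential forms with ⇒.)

E ⇒ E/S   [E -> E / S]
E/S ⇒ S/S   [E -> S]
S/S ⇒ S^U/S   [S -> S ^ U]
S^U/S ⇒ U^U/S   [S -> U]
U^U/S ⇒ n^U/S   [U -> n]
n^U/S ⇒ n^n/S   [U -> n]
n^n/S ⇒ n^n/S^U   [S -> S ^ U]
n^n/S^U ⇒ n^n/S^U^U   [S -> S ^ U]
n^n/S^U^U ⇒ n^n/U^U^U   [S -> U]
n^n/U^U^U ⇒ n^n/n^U^U   [U -> n]
n^n/n^U^U ⇒ n^n/n^n^U   [U -> n]
n^n/n^n^U ⇒ n^n/n^n^n   [U -> n]

E ⇒ E/S ⇒ S/S ⇒ S^U/S ⇒ U^U/S ⇒ n^U/S ⇒ n^n/S ⇒ n^n/S^U ⇒ n^n/S^U^U ⇒ n^n/U^U^U ⇒ n^n/n^U^U ⇒ n^n/n^n^U ⇒ n^n/n^n^n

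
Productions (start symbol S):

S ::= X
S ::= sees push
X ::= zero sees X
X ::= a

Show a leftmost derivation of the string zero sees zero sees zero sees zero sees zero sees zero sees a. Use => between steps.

S => X   [S ::= X]
X => zero sees X   [X ::= zero sees X]
zero sees X => zero sees zero sees X   [X ::= zero sees X]
zero sees zero sees X => zero sees zero sees zero sees X   [X ::= zero sees X]
zero sees zero sees zero sees X => zero sees zero sees zero sees zero sees X   [X ::= zero sees X]
zero sees zero sees zero sees zero sees X => zero sees zero sees zero sees zero sees zero sees X   [X ::= zero sees X]
zero sees zero sees zero sees zero sees zero sees X => zero sees zero sees zero sees zero sees zero sees zero sees X   [X ::= zero sees X]
zero sees zero sees zero sees zero sees zero sees zero sees X => zero sees zero sees zero sees zero sees zero sees zero sees a   [X ::= a]

S => X => zero sees X => zero sees zero sees X => zero sees zero sees zero sees X => zero sees zero sees zero sees zero sees X => zero sees zero sees zero sees zero sees zero sees X => zero sees zero sees zero sees zero sees zero sees zero sees X => zero sees zero sees zero sees zero sees zero sees zero sees a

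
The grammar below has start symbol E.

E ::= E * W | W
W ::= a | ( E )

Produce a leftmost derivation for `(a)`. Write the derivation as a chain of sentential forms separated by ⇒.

E ⇒ W   [E ::= W]
W ⇒ (E)   [W ::= ( E )]
(E) ⇒ (W)   [E ::= W]
(W) ⇒ (a)   [W ::= a]

E⇒W⇒(E)⇒(W)⇒(a)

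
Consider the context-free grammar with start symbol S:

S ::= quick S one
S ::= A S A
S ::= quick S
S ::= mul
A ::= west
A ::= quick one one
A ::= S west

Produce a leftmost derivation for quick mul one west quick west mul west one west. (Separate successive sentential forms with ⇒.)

S ⇒ A S A   [S ::= A S A]
A S A ⇒ S west S A   [A ::= S west]
S west S A ⇒ quick S one west S A   [S ::= quick S one]
quick S one west S A ⇒ quick mul one west S A   [S ::= mul]
quick mul one west S A ⇒ quick mul one west quick S one A   [S ::= quick S one]
quick mul one west quick S one A ⇒ quick mul one west quick A S A one A   [S ::= A S A]
quick mul one west quick A S A one A ⇒ quick mul one west quick west S A one A   [A ::= west]
quick mul one west quick west S A one A ⇒ quick mul one west quick west mul A one A   [S ::= mul]
quick mul one west quick west mul A one A ⇒ quick mul one west quick west mul west one A   [A ::= west]
quick mul one west quick west mul west one A ⇒ quick mul one west quick west mul west one west   [A ::= west]

S ⇒ A S A ⇒ S west S A ⇒ quick S one west S A ⇒ quick mul one west S A ⇒ quick mul one west quick S one A ⇒ quick mul one west quick A S A one A ⇒ quick mul one west quick west S A one A ⇒ quick mul one west quick west mul A one A ⇒ quick mul one west quick west mul west one A ⇒ quick mul one west quick west mul west one west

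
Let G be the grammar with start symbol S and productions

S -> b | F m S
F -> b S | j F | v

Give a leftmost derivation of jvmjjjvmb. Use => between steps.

S => FmS   [S -> F m S]
FmS => jFmS   [F -> j F]
jFmS => jvmS   [F -> v]
jvmS => jvmFmS   [S -> F m S]
jvmFmS => jvmjFmS   [F -> j F]
jvmjFmS => jvmjjFmS   [F -> j F]
jvmjjFmS => jvmjjjFmS   [F -> j F]
jvmjjjFmS => jvmjjjvmS   [F -> v]
jvmjjjvmS => jvmjjjvmb   [S -> b]

S=>FmS=>jFmS=>jvmS=>jvmFmS=>jvmjFmS=>jvmjjFmS=>jvmjjjFmS=>jvmjjjvmS=>jvmjjjvmb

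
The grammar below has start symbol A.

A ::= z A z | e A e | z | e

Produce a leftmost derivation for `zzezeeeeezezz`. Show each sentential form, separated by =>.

A => zAz => zzAzz => zzeAezz => zzezAzezz => zzezeAezezz => zzezeeAeezezz => zzezeeeeezezz

A => zAz   [A ::= z A z]
zAz => zzAzz   [A ::= z A z]
zzAzz => zzeAezz   [A ::= e A e]
zzeAezz => zzezAzezz   [A ::= z A z]
zzezAzezz => zzezeAezezz   [A ::= e A e]
zzezeAezezz => zzezeeAeezezz   [A ::= e A e]
zzezeeAeezezz => zzezeeeeezezz   [A ::= e]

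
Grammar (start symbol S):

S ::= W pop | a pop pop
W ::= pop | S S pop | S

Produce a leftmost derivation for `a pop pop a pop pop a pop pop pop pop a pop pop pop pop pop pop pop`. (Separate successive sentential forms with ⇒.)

S ⇒ W pop   [S ::= W pop]
W pop ⇒ S pop   [W ::= S]
S pop ⇒ W pop pop   [S ::= W pop]
W pop pop ⇒ S S pop pop pop   [W ::= S S pop]
S S pop pop pop ⇒ a pop pop S pop pop pop   [S ::= a pop pop]
a pop pop S pop pop pop ⇒ a pop pop W pop pop pop pop   [S ::= W pop]
a pop pop W pop pop pop pop ⇒ a pop pop S S pop pop pop pop pop   [W ::= S S pop]
a pop pop S S pop pop pop pop pop ⇒ a pop pop W pop S pop pop pop pop pop   [S ::= W pop]
a pop pop W pop S pop pop pop pop pop ⇒ a pop pop S S pop pop S pop pop pop pop pop   [W ::= S S pop]
a pop pop S S pop pop S pop pop pop pop pop ⇒ a pop pop a pop pop S pop pop S pop pop pop pop pop   [S ::= a pop pop]
a pop pop a pop pop S pop pop S pop pop pop pop pop ⇒ a pop pop a pop pop a pop pop pop pop S pop pop pop pop pop   [S ::= a pop pop]
a pop pop a pop pop a pop pop pop pop S pop pop pop pop pop ⇒ a pop pop a pop pop a pop pop pop pop a pop pop pop pop pop pop pop   [S ::= a pop pop]

S ⇒ W pop ⇒ S pop ⇒ W pop pop ⇒ S S pop pop pop ⇒ a pop pop S pop pop pop ⇒ a pop pop W pop pop pop pop ⇒ a pop pop S S pop pop pop pop pop ⇒ a pop pop W pop S pop pop pop pop pop ⇒ a pop pop S S pop pop S pop pop pop pop pop ⇒ a pop pop a pop pop S pop pop S pop pop pop pop pop ⇒ a pop pop a pop pop a pop pop pop pop S pop pop pop pop pop ⇒ a pop pop a pop pop a pop pop pop pop a pop pop pop pop pop pop pop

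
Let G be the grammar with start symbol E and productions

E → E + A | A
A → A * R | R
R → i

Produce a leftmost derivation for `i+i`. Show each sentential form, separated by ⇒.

E ⇒ E+A ⇒ A+A ⇒ R+A ⇒ i+A ⇒ i+R ⇒ i+i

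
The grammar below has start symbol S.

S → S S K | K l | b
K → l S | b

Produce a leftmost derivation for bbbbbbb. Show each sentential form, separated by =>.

S => SSK   [S → S S K]
SSK => SSKSK   [S → S S K]
SSKSK => SSKSKSK   [S → S S K]
SSKSKSK => bSKSKSK   [S → b]
bSKSKSK => bbKSKSK   [S → b]
bbKSKSK => bbbSKSK   [K → b]
bbbSKSK => bbbbKSK   [S → b]
bbbbKSK => bbbbbSK   [K → b]
bbbbbSK => bbbbbbK   [S → b]
bbbbbbK => bbbbbbb   [K → b]

S => SSK => SSKSK => SSKSKSK => bSKSKSK => bbKSKSK => bbbSKSK => bbbbKSK => bbbbbSK => bbbbbbK => bbbbbbb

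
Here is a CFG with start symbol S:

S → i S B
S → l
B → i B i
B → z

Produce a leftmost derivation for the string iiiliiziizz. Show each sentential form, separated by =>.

S => iSB => iiSBB => iiiSBBB => iiilBBB => iiiliBiBB => iiiliiBiiBB => iiiliiziiBB => iiiliiziizB => iiiliiziizz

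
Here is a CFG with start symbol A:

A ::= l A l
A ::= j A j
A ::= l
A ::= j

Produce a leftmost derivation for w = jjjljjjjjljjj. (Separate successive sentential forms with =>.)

A => jAj   [A ::= j A j]
jAj => jjAjj   [A ::= j A j]
jjAjj => jjjAjjj   [A ::= j A j]
jjjAjjj => jjjlAljjj   [A ::= l A l]
jjjlAljjj => jjjljAjljjj   [A ::= j A j]
jjjljAjljjj => jjjljjAjjljjj   [A ::= j A j]
jjjljjAjjljjj => jjjljjjjjljjj   [A ::= j]

A => jAj => jjAjj => jjjAjjj => jjjlAljjj => jjjljAjljjj => jjjljjAjjljjj => jjjljjjjjljjj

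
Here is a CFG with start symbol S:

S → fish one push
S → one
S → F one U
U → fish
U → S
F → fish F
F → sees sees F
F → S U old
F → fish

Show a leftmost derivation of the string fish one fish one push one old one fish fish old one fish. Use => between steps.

S => F one U   [S → F one U]
F one U => S U old one U   [F → S U old]
S U old one U => F one U U old one U   [S → F one U]
F one U U old one U => fish one U U old one U   [F → fish]
fish one U U old one U => fish one S U old one U   [U → S]
fish one S U old one U => fish one F one U U old one U   [S → F one U]
fish one F one U U old one U => fish one S U old one U U old one U   [F → S U old]
fish one S U old one U U old one U => fish one fish one push U old one U U old one U   [S → fish one push]
fish one fish one push U old one U U old one U => fish one fish one push S old one U U old one U   [U → S]
fish one fish one push S old one U U old one U => fish one fish one push one old one U U old one U   [S → one]
fish one fish one push one old one U U old one U => fish one fish one push one old one fish U old one U   [U → fish]
fish one fish one push one old one fish U old one U => fish one fish one push one old one fish fish old one U   [U → fish]
fish one fish one push one old one fish fish old one U => fish one fish one push one old one fish fish old one fish   [U → fish]

S => F one U => S U old one U => F one U U old one U => fish one U U old one U => fish one S U old one U => fish one F one U U old one U => fish one S U old one U U old one U => fish one fish one push U old one U U old one U => fish one fish one push S old one U U old one U => fish one fish one push one old one U U old one U => fish one fish one push one old one fish U old one U => fish one fish one push one old one fish fish old one U => fish one fish one push one old one fish fish old one fish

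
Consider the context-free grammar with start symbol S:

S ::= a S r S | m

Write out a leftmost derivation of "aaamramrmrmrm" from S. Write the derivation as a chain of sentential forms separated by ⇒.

S⇒aSrS⇒aaSrSrS⇒aaaSrSrSrS⇒aaamrSrSrS⇒aaamraSrSrSrS⇒aaamramrSrSrS⇒aaamramrmrSrS⇒aaamramrmrmrS⇒aaamramrmrmrm

S ⇒ aSrS   [S ::= a S r S]
aSrS ⇒ aaSrSrS   [S ::= a S r S]
aaSrSrS ⇒ aaaSrSrSrS   [S ::= a S r S]
aaaSrSrSrS ⇒ aaamrSrSrS   [S ::= m]
aaamrSrSrS ⇒ aaamraSrSrSrS   [S ::= a S r S]
aaamraSrSrSrS ⇒ aaamramrSrSrS   [S ::= m]
aaamramrSrSrS ⇒ aaamramrmrSrS   [S ::= m]
aaamramrmrSrS ⇒ aaamramrmrmrS   [S ::= m]
aaamramrmrmrS ⇒ aaamramrmrmrm   [S ::= m]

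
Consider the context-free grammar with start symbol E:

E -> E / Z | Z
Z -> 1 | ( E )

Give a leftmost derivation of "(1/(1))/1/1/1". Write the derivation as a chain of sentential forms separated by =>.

E => E/Z   [E -> E / Z]
E/Z => E/Z/Z   [E -> E / Z]
E/Z/Z => E/Z/Z/Z   [E -> E / Z]
E/Z/Z/Z => Z/Z/Z/Z   [E -> Z]
Z/Z/Z/Z => (E)/Z/Z/Z   [Z -> ( E )]
(E)/Z/Z/Z => (E/Z)/Z/Z/Z   [E -> E / Z]
(E/Z)/Z/Z/Z => (Z/Z)/Z/Z/Z   [E -> Z]
(Z/Z)/Z/Z/Z => (1/Z)/Z/Z/Z   [Z -> 1]
(1/Z)/Z/Z/Z => (1/(E))/Z/Z/Z   [Z -> ( E )]
(1/(E))/Z/Z/Z => (1/(Z))/Z/Z/Z   [E -> Z]
(1/(Z))/Z/Z/Z => (1/(1))/Z/Z/Z   [Z -> 1]
(1/(1))/Z/Z/Z => (1/(1))/1/Z/Z   [Z -> 1]
(1/(1))/1/Z/Z => (1/(1))/1/1/Z   [Z -> 1]
(1/(1))/1/1/Z => (1/(1))/1/1/1   [Z -> 1]

E=>E/Z=>E/Z/Z=>E/Z/Z/Z=>Z/Z/Z/Z=>(E)/Z/Z/Z=>(E/Z)/Z/Z/Z=>(Z/Z)/Z/Z/Z=>(1/Z)/Z/Z/Z=>(1/(E))/Z/Z/Z=>(1/(Z))/Z/Z/Z=>(1/(1))/Z/Z/Z=>(1/(1))/1/Z/Z=>(1/(1))/1/1/Z=>(1/(1))/1/1/1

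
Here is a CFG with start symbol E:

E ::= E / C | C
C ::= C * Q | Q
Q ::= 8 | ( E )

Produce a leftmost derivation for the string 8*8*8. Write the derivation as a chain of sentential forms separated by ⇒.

E⇒C⇒C*Q⇒C*Q*Q⇒Q*Q*Q⇒8*Q*Q⇒8*8*Q⇒8*8*8

E ⇒ C   [E ::= C]
C ⇒ C*Q   [C ::= C * Q]
C*Q ⇒ C*Q*Q   [C ::= C * Q]
C*Q*Q ⇒ Q*Q*Q   [C ::= Q]
Q*Q*Q ⇒ 8*Q*Q   [Q ::= 8]
8*Q*Q ⇒ 8*8*Q   [Q ::= 8]
8*8*Q ⇒ 8*8*8   [Q ::= 8]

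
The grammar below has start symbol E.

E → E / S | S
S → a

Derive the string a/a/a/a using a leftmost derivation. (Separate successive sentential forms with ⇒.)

E ⇒ E/S ⇒ E/S/S ⇒ E/S/S/S ⇒ S/S/S/S ⇒ a/S/S/S ⇒ a/a/S/S ⇒ a/a/a/S ⇒ a/a/a/a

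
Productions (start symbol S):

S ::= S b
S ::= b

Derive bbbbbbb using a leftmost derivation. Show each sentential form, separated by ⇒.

S ⇒ Sb ⇒ Sbb ⇒ Sbbb ⇒ Sbbbb ⇒ Sbbbbb ⇒ Sbbbbbb ⇒ bbbbbbb

S ⇒ Sb   [S ::= S b]
Sb ⇒ Sbb   [S ::= S b]
Sbb ⇒ Sbbb   [S ::= S b]
Sbbb ⇒ Sbbbb   [S ::= S b]
Sbbbb ⇒ Sbbbbb   [S ::= S b]
Sbbbbb ⇒ Sbbbbbb   [S ::= S b]
Sbbbbbb ⇒ bbbbbbb   [S ::= b]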